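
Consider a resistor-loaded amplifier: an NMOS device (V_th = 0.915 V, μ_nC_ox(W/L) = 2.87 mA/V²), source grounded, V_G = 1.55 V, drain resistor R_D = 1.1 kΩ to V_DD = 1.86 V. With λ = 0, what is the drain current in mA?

I_D = 0.579 mA

V_GS = V_G = 1.55 V, so V_ov = 1.55 − 0.915 = 0.635 V.
Assume saturation: I_D = ½ k_n V_ov² = 0.5 × 2.87 × 0.635² = 0.579 mA, giving V_DS = V_DD − I_D R_D = 1.86 − 0.579 × 1.1 = 1.22 V.
V_DS = 1.22 V ≥ V_ov = 0.635 V, confirming saturation.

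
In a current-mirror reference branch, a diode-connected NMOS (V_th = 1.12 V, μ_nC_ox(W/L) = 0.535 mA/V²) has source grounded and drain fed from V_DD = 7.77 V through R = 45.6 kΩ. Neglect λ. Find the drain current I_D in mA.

I_D = 0.131 mA

With gate tied to drain, V_GS = V_DS ≥ V_GS − V_th, so the device is in saturation.
KCL at the drain: ½ k_n (V_GS − V_th)² = (V_DD − V_GS)/R.
Let x = V_GS − 1.12. Then 12.2 x² + x − 6.65 = 0, giving x = 0.699 V (positive root), so V_GS = 1.82 V.
I_D = (V_DD − V_GS)/R = (7.77 − 1.82) / 45.6 = 0.131 mA.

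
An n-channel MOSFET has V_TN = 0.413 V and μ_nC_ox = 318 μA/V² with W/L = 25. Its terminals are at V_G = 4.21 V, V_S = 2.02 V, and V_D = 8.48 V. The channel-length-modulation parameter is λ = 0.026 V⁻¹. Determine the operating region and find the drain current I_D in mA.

V_GS = V_G − V_S = 4.21 − 2.02 = 2.19 V; V_DS = V_D − V_S = 8.48 − 2.02 = 6.46 V.
k_n = μ_nC_ox · (W/L) = 7.95 mA/V².
V_ov = V_GS − V_TN = 2.19 − 0.413 = 1.78 V.
Since V_DS = 6.46 V ≥ V_ov = 1.78 V, the device is in saturation.
I_D = ½ k_n V_ov² (1 + λ V_DS) = 0.5 × 7.95 × 1.78² × (1 + 0.026 × 6.46) = 14.7 mA.

Saturation; I_D = 14.7 mA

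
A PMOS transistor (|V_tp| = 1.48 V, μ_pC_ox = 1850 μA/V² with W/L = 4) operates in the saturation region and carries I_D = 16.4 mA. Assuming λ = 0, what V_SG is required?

k_p = μ_pC_ox · (W/L) = 7.4 mA/V².
In saturation I_D = ½ k_p (V_SG − |V_tp|)², so V_SG − |V_tp| = √(2 I_D / k_p) = √(2 × 16.4 / 7.4) = 2.11 V.
V_SG = 1.48 + 2.11 = 3.59 V.

V_SG = 3.59 V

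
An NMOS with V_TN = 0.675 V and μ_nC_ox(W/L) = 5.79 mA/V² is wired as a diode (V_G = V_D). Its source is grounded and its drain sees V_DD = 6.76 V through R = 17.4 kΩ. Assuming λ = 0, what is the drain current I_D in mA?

With gate tied to drain, V_GS = V_DS ≥ V_GS − V_TN, so the device is in saturation.
KCL at the drain: ½ k_n (V_GS − V_TN)² = (V_DD − V_GS)/R.
Let x = V_GS − 0.675. Then 50.4 x² + x − 6.085 = 0, giving x = 0.338 V (positive root), so V_GS = 1.01 V.
I_D = (V_DD − V_GS)/R = (6.76 − 1.01) / 17.4 = 0.33 mA.

I_D = 0.330 mA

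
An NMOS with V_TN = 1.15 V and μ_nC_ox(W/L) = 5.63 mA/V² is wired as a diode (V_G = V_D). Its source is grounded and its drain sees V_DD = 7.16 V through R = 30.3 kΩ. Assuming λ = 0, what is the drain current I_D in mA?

I_D = 0.190 mA

With gate tied to drain, V_GS = V_DS ≥ V_GS − V_TN, so the device is in saturation.
KCL at the drain: ½ k_n (V_GS − V_TN)² = (V_DD − V_GS)/R.
Let x = V_GS − 1.15. Then 85.3 x² + x − 6.01 = 0, giving x = 0.26 V (positive root), so V_GS = 1.41 V.
I_D = (V_DD − V_GS)/R = (7.16 − 1.41) / 30.3 = 0.19 mA.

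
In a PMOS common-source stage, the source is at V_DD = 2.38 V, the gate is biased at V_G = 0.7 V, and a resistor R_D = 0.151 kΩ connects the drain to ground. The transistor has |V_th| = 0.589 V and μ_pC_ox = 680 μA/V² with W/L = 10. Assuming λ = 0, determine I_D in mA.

I_D = 4.05 mA

V_SG = V_DD − V_G = 2.38 − 0.7 = 1.68 V, so V_ov = 1.68 − 0.589 = 1.09 V.
k_p = μ_pC_ox · (W/L) = 6.8 mA/V².
Assume saturation: I_D = ½ k_p V_ov² = 0.5 × 6.8 × 1.09² = 4.05 mA, giving V_SD = V_DD − I_D R_D = 2.38 − 4.05 × 0.151 = 1.77 V.
V_SD = 1.77 V ≥ V_ov = 1.09 V, confirming saturation.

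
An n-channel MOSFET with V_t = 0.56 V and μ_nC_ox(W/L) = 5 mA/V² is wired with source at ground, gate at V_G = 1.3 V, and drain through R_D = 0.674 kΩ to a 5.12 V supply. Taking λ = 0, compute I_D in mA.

I_D = 1.37 mA

V_GS = V_G = 1.3 V, so V_ov = 1.3 − 0.56 = 0.74 V.
Assume saturation: I_D = ½ k_n V_ov² = 0.5 × 5 × 0.74² = 1.37 mA, giving V_DS = V_DD − I_D R_D = 5.12 − 1.37 × 0.674 = 4.2 V.
V_DS = 4.2 V ≥ V_ov = 0.74 V, confirming saturation.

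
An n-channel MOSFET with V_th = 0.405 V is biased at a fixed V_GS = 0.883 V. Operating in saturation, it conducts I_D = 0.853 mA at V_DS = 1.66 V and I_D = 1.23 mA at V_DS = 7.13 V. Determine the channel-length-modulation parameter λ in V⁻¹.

With V_GS fixed, I_D ∝ (1 + λ V_DS) in saturation, so I_D2/I_D1 = (1 + λ V_DS2)/(1 + λ V_DS1).
1.23/0.853 = 1.442 = (1 + 7.13 λ)/(1 + 1.66 λ).
Solving: λ (I_D1 V_DS2 − I_D2 V_DS1) = I_D2 − I_D1, so λ = (1.23 − 0.853) / (0.853 × 7.13 − 1.23 × 1.66) = 0.377 / 4.04 = 0.0933 V⁻¹.

λ = 0.0933 V⁻¹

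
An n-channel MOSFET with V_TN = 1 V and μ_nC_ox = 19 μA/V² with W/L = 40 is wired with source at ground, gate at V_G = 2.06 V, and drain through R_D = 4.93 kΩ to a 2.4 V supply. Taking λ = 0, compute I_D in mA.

I_D = 0.358 mA

V_GS = V_G = 2.06 V, so V_ov = 2.06 − 1 = 1.06 V.
k_n = μ_nC_ox · (W/L) = 0.76 mA/V².
Assume saturation: I_D = ½ k_n V_ov² = 0.5 × 0.76 × 1.06² = 0.427 mA, giving V_DS = V_DD − I_D R_D = 2.4 − 0.427 × 4.93 = 0.295 V.
But 0.295 V < V_ov = 1.06 V, so the device is actually in triode.
In triode I_D = k_n[V_ov V_DS − ½ V_DS²] and I_D = (V_DD − V_DS)/R_D. Equating: 1.87 V_DS² − 4.972 V_DS + 2.4 = 0, giving V_DS = 0.634 V (the root below V_ov).
I_D = (2.4 − 0.634) / 4.93 = 0.358 mA.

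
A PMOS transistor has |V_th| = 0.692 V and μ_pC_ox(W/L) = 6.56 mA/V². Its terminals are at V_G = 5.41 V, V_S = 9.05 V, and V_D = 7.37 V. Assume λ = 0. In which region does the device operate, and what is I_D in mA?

Triode; I_D = 23.2 mA

V_SG = V_S − V_G = 9.05 − 5.41 = 3.64 V; V_SD = V_S − V_D = 9.05 − 7.37 = 1.68 V.
V_ov = V_SG − |V_th| = 3.64 − 0.692 = 2.95 V.
Since V_SD = 1.68 V < V_ov = 2.95 V, the device is in the triode region.
I_D = k_p [V_ov · V_SD − ½ V_SD²] = 6.56 × [2.95 × 1.68 − 0.5 × 1.68²] = 23.2 mA.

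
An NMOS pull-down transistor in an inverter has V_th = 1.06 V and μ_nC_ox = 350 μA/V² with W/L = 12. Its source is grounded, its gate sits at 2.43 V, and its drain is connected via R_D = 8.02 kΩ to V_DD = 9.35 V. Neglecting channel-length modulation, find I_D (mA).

V_GS = V_G = 2.43 V, so V_ov = 2.43 − 1.06 = 1.37 V.
k_n = μ_nC_ox · (W/L) = 4.2 mA/V².
Assume saturation: I_D = ½ k_n V_ov² = 0.5 × 4.2 × 1.37² = 3.94 mA, giving V_DS = V_DD − I_D R_D = 9.35 − 3.94 × 8.02 = -22.3 V.
But -22.3 V < V_ov = 1.37 V, so the device is actually in triode.
In triode I_D = k_n[V_ov V_DS − ½ V_DS²] and I_D = (V_DD − V_DS)/R_D. Equating: 16.8 V_DS² − 47.15 V_DS + 9.35 = 0, giving V_DS = 0.215 V (the root below V_ov).
I_D = (9.35 − 0.215) / 8.02 = 1.14 mA.

I_D = 1.14 mA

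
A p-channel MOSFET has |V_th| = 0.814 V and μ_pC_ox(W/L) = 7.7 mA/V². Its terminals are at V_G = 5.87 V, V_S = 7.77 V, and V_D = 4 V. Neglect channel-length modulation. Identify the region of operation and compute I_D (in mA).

V_SG = V_S − V_G = 7.77 − 5.87 = 1.9 V; V_SD = V_S − V_D = 7.77 − 4 = 3.77 V.
V_ov = V_SG − |V_th| = 1.9 − 0.814 = 1.09 V.
Since V_SD = 3.77 V ≥ V_ov = 1.09 V, the device is in saturation.
I_D = ½ k_p V_ov² = 0.5 × 7.7 × 1.09² = 4.54 mA.

Saturation; I_D = 4.54 mA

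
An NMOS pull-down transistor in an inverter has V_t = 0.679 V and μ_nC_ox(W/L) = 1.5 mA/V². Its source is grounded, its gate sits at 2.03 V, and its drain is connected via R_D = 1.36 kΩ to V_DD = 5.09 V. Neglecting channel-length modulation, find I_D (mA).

I_D = 1.37 mA

V_GS = V_G = 2.03 V, so V_ov = 2.03 − 0.679 = 1.35 V.
Assume saturation: I_D = ½ k_n V_ov² = 0.5 × 1.5 × 1.35² = 1.37 mA, giving V_DS = V_DD − I_D R_D = 5.09 − 1.37 × 1.36 = 3.23 V.
V_DS = 3.23 V ≥ V_ov = 1.35 V, confirming saturation.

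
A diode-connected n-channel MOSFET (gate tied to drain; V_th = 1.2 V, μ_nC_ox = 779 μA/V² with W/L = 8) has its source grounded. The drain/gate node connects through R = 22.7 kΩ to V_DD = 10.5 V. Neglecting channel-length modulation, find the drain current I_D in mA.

I_D = 0.394 mA

With gate tied to drain, V_GS = V_DS ≥ V_GS − V_th, so the device is in saturation.
k_n = μ_nC_ox · (W/L) = 6.232 mA/V².
KCL at the drain: ½ k_n (V_GS − V_th)² = (V_DD − V_GS)/R.
Let x = V_GS − 1.2. Then 70.7 x² + x − 9.3 = 0, giving x = 0.356 V (positive root), so V_GS = 1.56 V.
I_D = (V_DD − V_GS)/R = (10.5 − 1.56) / 22.7 = 0.394 mA.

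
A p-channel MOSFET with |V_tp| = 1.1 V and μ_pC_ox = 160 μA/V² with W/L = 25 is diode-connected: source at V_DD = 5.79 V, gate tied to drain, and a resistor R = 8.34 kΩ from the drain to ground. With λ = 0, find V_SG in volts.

With gate tied to drain, V_SG = V_SD ≥ V_SG − |V_tp|, so the device is in saturation.
k_p = μ_pC_ox · (W/L) = 4 mA/V².
KCL at the drain: ½ k_p (V_SG − |V_tp|)² = (V_DD − V_SG)/R.
Let x = V_SG − 1.1. Then 16.7 x² + x − 4.69 = 0, giving x = 0.501 V (positive root), so V_SG = 1.6 V.
I_D = (V_DD − V_SG)/R = (5.79 − 1.6) / 8.34 = 0.502 mA.

V_SG = 1.60 V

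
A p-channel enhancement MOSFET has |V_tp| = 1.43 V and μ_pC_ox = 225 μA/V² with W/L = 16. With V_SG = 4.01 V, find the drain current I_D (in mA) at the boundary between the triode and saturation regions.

At the boundary V_SD = V_ov = V_SG − |V_tp| = 4.01 − 1.43 = 2.58 V.
k_p = μ_pC_ox · (W/L) = 3.6 mA/V².
I_D = ½ k_p V_ov² = 0.5 × 3.6 × 2.58² = 12 mA.

I_D = 12.0 mA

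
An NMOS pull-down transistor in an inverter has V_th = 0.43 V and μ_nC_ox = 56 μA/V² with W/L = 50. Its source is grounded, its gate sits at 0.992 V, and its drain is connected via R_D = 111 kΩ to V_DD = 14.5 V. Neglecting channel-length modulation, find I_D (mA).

I_D = 0.130 mA

V_GS = V_G = 0.992 V, so V_ov = 0.992 − 0.43 = 0.562 V.
k_n = μ_nC_ox · (W/L) = 2.8 mA/V².
Assume saturation: I_D = ½ k_n V_ov² = 0.5 × 2.8 × 0.562² = 0.442 mA, giving V_DS = V_DD − I_D R_D = 14.5 − 0.442 × 111 = -34.6 V.
But -34.6 V < V_ov = 0.562 V, so the device is actually in triode.
In triode I_D = k_n[V_ov V_DS − ½ V_DS²] and I_D = (V_DD − V_DS)/R_D. Equating: 155 V_DS² − 175.7 V_DS + 14.5 = 0, giving V_DS = 0.0897 V (the root below V_ov).
I_D = (14.5 − 0.0897) / 111 = 0.13 mA.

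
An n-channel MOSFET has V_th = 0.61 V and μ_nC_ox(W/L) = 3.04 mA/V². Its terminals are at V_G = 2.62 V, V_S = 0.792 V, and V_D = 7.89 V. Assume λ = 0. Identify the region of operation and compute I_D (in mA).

V_GS = V_G − V_S = 2.62 − 0.792 = 1.83 V; V_DS = V_D − V_S = 7.89 − 0.792 = 7.1 V.
V_ov = V_GS − V_th = 1.83 − 0.61 = 1.22 V.
Since V_DS = 7.1 V ≥ V_ov = 1.22 V, the device is in saturation.
I_D = ½ k_n V_ov² = 0.5 × 3.04 × 1.22² = 2.25 mA.

Saturation; I_D = 2.25 mA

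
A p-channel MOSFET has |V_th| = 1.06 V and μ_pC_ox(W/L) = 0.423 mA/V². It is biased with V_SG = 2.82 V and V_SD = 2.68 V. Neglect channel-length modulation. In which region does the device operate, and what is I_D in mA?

V_ov = V_SG − |V_th| = 2.82 − 1.06 = 1.76 V.
Since V_SD = 2.68 V ≥ V_ov = 1.76 V, the device is in saturation.
I_D = ½ k_p V_ov² = 0.5 × 0.423 × 1.76² = 0.655 mA.

Saturation; I_D = 0.655 mA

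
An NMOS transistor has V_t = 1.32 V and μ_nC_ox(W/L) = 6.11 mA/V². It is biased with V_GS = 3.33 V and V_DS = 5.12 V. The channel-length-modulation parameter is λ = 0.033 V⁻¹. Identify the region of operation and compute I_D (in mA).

Saturation; I_D = 14.4 mA

V_ov = V_GS − V_t = 3.33 − 1.32 = 2.01 V.
Since V_DS = 5.12 V ≥ V_ov = 2.01 V, the device is in saturation.
I_D = ½ k_n V_ov² (1 + λ V_DS) = 0.5 × 6.11 × 2.01² × (1 + 0.033 × 5.12) = 14.4 mA.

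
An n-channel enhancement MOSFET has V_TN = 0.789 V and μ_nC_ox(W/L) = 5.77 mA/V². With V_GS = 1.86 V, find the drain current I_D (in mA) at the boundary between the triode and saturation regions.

I_D = 3.31 mA

At the boundary V_DS = V_ov = V_GS − V_TN = 1.86 − 0.789 = 1.07 V.
I_D = ½ k_n V_ov² = 0.5 × 5.77 × 1.07² = 3.31 mA.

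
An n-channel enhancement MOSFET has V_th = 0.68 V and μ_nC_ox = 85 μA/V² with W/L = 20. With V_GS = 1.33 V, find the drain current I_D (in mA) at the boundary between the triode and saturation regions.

At the boundary V_DS = V_ov = V_GS − V_th = 1.33 − 0.68 = 0.65 V.
k_n = μ_nC_ox · (W/L) = 1.7 mA/V².
I_D = ½ k_n V_ov² = 0.5 × 1.7 × 0.65² = 0.359 mA.

I_D = 0.359 mA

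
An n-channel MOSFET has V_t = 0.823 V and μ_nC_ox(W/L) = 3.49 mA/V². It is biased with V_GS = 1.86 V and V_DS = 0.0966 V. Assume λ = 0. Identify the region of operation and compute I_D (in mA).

Triode; I_D = 0.333 mA

V_ov = V_GS − V_t = 1.86 − 0.823 = 1.04 V.
Since V_DS = 0.0966 V < V_ov = 1.04 V, the device is in the triode region.
I_D = k_n [V_ov · V_DS − ½ V_DS²] = 3.49 × [1.04 × 0.0966 − 0.5 × 0.0966²] = 0.333 mA.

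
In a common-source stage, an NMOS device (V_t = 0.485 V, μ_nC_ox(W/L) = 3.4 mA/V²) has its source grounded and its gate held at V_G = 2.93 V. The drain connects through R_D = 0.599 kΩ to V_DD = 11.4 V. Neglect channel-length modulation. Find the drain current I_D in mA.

I_D = 10.2 mA

V_GS = V_G = 2.93 V, so V_ov = 2.93 − 0.485 = 2.45 V.
Assume saturation: I_D = ½ k_n V_ov² = 0.5 × 3.4 × 2.45² = 10.2 mA, giving V_DS = V_DD − I_D R_D = 11.4 − 10.2 × 0.599 = 5.31 V.
V_DS = 5.31 V ≥ V_ov = 2.45 V, confirming saturation.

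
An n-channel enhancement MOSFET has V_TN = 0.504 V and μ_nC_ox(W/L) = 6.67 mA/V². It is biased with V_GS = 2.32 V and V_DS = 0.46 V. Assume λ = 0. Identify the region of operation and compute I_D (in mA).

Triode; I_D = 4.87 mA

V_ov = V_GS − V_TN = 2.32 − 0.504 = 1.82 V.
Since V_DS = 0.46 V < V_ov = 1.82 V, the device is in the triode region.
I_D = k_n [V_ov · V_DS − ½ V_DS²] = 6.67 × [1.82 × 0.46 − 0.5 × 0.46²] = 4.87 mA.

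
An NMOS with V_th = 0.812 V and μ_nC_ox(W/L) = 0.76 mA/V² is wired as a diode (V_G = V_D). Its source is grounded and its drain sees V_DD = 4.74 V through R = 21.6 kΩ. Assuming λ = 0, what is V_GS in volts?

V_GS = 1.45 V

With gate tied to drain, V_GS = V_DS ≥ V_GS − V_th, so the device is in saturation.
KCL at the drain: ½ k_n (V_GS − V_th)² = (V_DD − V_GS)/R.
Let x = V_GS − 0.812. Then 8.21 x² + x − 3.928 = 0, giving x = 0.634 V (positive root), so V_GS = 1.45 V.
I_D = (V_DD − V_GS)/R = (4.74 − 1.45) / 21.6 = 0.153 mA.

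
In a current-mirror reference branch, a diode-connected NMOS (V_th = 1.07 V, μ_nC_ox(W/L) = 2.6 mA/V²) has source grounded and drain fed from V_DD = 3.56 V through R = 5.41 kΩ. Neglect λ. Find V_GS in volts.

With gate tied to drain, V_GS = V_DS ≥ V_GS − V_th, so the device is in saturation.
KCL at the drain: ½ k_n (V_GS − V_th)² = (V_DD − V_GS)/R.
Let x = V_GS − 1.07. Then 7.03 x² + x − 2.49 = 0, giving x = 0.528 V (positive root), so V_GS = 1.6 V.
I_D = (V_DD − V_GS)/R = (3.56 − 1.6) / 5.41 = 0.363 mA.

V_GS = 1.60 V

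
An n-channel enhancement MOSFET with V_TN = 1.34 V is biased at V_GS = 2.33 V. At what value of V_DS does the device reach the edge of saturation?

The boundary between triode and saturation is V_DS = V_GS − V_TN = V_ov.
V_ov = 2.33 − 1.34 = 0.99 V.

V_DS,sat = 0.990 V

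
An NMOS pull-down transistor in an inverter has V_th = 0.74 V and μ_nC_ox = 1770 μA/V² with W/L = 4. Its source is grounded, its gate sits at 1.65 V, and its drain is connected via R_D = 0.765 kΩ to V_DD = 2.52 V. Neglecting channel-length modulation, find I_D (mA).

V_GS = V_G = 1.65 V, so V_ov = 1.65 − 0.74 = 0.91 V.
k_n = μ_nC_ox · (W/L) = 7.08 mA/V².
Assume saturation: I_D = ½ k_n V_ov² = 0.5 × 7.08 × 0.91² = 2.93 mA, giving V_DS = V_DD − I_D R_D = 2.52 − 2.93 × 0.765 = 0.277 V.
But 0.277 V < V_ov = 0.91 V, so the device is actually in triode.
In triode I_D = k_n[V_ov V_DS − ½ V_DS²] and I_D = (V_DD − V_DS)/R_D. Equating: 2.71 V_DS² − 5.929 V_DS + 2.52 = 0, giving V_DS = 0.577 V (the root below V_ov).
I_D = (2.52 − 0.577) / 0.765 = 2.54 mA.

I_D = 2.54 mA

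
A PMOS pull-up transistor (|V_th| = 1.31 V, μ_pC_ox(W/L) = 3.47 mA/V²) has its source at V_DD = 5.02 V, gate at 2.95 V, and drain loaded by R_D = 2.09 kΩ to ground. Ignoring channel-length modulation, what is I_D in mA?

I_D = 1.00 mA

V_SG = V_DD − V_G = 5.02 − 2.95 = 2.07 V, so V_ov = 2.07 − 1.31 = 0.76 V.
Assume saturation: I_D = ½ k_p V_ov² = 0.5 × 3.47 × 0.76² = 1 mA, giving V_SD = V_DD − I_D R_D = 5.02 − 1 × 2.09 = 2.93 V.
V_SD = 2.93 V ≥ V_ov = 0.76 V, confirming saturation.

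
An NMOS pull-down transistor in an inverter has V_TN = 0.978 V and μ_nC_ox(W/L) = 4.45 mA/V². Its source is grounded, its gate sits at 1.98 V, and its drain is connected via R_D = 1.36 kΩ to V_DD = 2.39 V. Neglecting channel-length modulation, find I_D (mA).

I_D = 1.46 mA

V_GS = V_G = 1.98 V, so V_ov = 1.98 − 0.978 = 1 V.
Assume saturation: I_D = ½ k_n V_ov² = 0.5 × 4.45 × 1² = 2.23 mA, giving V_DS = V_DD − I_D R_D = 2.39 − 2.23 × 1.36 = -0.648 V.
But -0.648 V < V_ov = 1 V, so the device is actually in triode.
In triode I_D = k_n[V_ov V_DS − ½ V_DS²] and I_D = (V_DD − V_DS)/R_D. Equating: 3.03 V_DS² − 7.064 V_DS + 2.39 = 0, giving V_DS = 0.411 V (the root below V_ov).
I_D = (2.39 − 0.411) / 1.36 = 1.46 mA.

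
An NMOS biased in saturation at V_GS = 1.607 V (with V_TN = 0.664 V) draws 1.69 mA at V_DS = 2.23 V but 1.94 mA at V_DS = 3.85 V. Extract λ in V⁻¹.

λ = 0.115 V⁻¹

With V_GS fixed, I_D ∝ (1 + λ V_DS) in saturation, so I_D2/I_D1 = (1 + λ V_DS2)/(1 + λ V_DS1).
1.94/1.69 = 1.148 = (1 + 3.85 λ)/(1 + 2.23 λ).
Solving: λ (I_D1 V_DS2 − I_D2 V_DS1) = I_D2 − I_D1, so λ = (1.94 − 1.69) / (1.69 × 3.85 − 1.94 × 2.23) = 0.25 / 2.18 = 0.115 V⁻¹.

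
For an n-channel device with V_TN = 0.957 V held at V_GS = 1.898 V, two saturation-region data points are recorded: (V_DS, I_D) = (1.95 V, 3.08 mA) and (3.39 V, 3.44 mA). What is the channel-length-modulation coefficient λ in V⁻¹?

With V_GS fixed, I_D ∝ (1 + λ V_DS) in saturation, so I_D2/I_D1 = (1 + λ V_DS2)/(1 + λ V_DS1).
3.44/3.08 = 1.117 = (1 + 3.39 λ)/(1 + 1.95 λ).
Solving: λ (I_D1 V_DS2 − I_D2 V_DS1) = I_D2 − I_D1, so λ = (3.44 − 3.08) / (3.08 × 3.39 − 3.44 × 1.95) = 0.36 / 3.73 = 0.0964 V⁻¹.

λ = 0.0964 V⁻¹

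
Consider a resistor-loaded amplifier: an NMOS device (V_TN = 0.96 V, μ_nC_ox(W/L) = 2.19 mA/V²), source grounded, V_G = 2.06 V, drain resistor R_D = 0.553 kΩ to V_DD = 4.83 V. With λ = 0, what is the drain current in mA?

I_D = 1.32 mA

V_GS = V_G = 2.06 V, so V_ov = 2.06 − 0.96 = 1.1 V.
Assume saturation: I_D = ½ k_n V_ov² = 0.5 × 2.19 × 1.1² = 1.32 mA, giving V_DS = V_DD − I_D R_D = 4.83 − 1.32 × 0.553 = 4.1 V.
V_DS = 4.1 V ≥ V_ov = 1.1 V, confirming saturation.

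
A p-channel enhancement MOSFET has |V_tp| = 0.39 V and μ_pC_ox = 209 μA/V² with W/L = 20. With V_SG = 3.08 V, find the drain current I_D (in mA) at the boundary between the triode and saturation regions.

At the boundary V_SD = V_ov = V_SG − |V_tp| = 3.08 − 0.39 = 2.69 V.
k_p = μ_pC_ox · (W/L) = 4.18 mA/V².
I_D = ½ k_p V_ov² = 0.5 × 4.18 × 2.69² = 15.1 mA.

I_D = 15.1 mA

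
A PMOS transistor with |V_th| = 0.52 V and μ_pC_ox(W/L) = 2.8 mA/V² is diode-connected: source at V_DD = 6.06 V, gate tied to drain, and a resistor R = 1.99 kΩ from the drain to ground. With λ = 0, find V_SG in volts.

V_SG = 1.76 V

With gate tied to drain, V_SG = V_SD ≥ V_SG − |V_th|, so the device is in saturation.
KCL at the drain: ½ k_p (V_SG − |V_th|)² = (V_DD − V_SG)/R.
Let x = V_SG − 0.52. Then 2.79 x² + x − 5.54 = 0, giving x = 1.24 V (positive root), so V_SG = 1.76 V.
I_D = (V_DD − V_SG)/R = (6.06 − 1.76) / 1.99 = 2.16 mA.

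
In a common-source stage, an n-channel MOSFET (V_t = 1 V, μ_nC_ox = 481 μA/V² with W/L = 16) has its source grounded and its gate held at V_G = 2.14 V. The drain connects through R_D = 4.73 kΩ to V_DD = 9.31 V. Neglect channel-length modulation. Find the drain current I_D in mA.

I_D = 1.92 mA

V_GS = V_G = 2.14 V, so V_ov = 2.14 − 1 = 1.14 V.
k_n = μ_nC_ox · (W/L) = 7.696 mA/V².
Assume saturation: I_D = ½ k_n V_ov² = 0.5 × 7.696 × 1.14² = 5 mA, giving V_DS = V_DD − I_D R_D = 9.31 − 5 × 4.73 = -14.3 V.
But -14.3 V < V_ov = 1.14 V, so the device is actually in triode.
In triode I_D = k_n[V_ov V_DS − ½ V_DS²] and I_D = (V_DD − V_DS)/R_D. Equating: 18.2 V_DS² − 42.5 V_DS + 9.31 = 0, giving V_DS = 0.245 V (the root below V_ov).
I_D = (9.31 − 0.245) / 4.73 = 1.92 mA.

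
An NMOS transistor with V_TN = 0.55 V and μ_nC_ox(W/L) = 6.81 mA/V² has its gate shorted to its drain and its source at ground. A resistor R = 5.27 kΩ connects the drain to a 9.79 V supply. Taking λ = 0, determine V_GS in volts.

With gate tied to drain, V_GS = V_DS ≥ V_GS − V_TN, so the device is in saturation.
KCL at the drain: ½ k_n (V_GS − V_TN)² = (V_DD − V_GS)/R.
Let x = V_GS − 0.55. Then 17.9 x² + x − 9.24 = 0, giving x = 0.69 V (positive root), so V_GS = 1.24 V.
I_D = (V_DD − V_GS)/R = (9.79 − 1.24) / 5.27 = 1.62 mA.

V_GS = 1.24 V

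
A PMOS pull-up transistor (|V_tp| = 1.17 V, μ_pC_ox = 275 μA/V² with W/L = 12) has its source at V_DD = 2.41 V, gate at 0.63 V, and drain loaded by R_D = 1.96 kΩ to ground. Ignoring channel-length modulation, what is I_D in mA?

V_SG = V_DD − V_G = 2.41 − 0.63 = 1.78 V, so V_ov = 1.78 − 1.17 = 0.61 V.
k_p = μ_pC_ox · (W/L) = 3.3 mA/V².
Assume saturation: I_D = ½ k_p V_ov² = 0.5 × 3.3 × 0.61² = 0.614 mA, giving V_SD = V_DD − I_D R_D = 2.41 − 0.614 × 1.96 = 1.21 V.
V_SD = 1.21 V ≥ V_ov = 0.61 V, confirming saturation.

I_D = 0.614 mA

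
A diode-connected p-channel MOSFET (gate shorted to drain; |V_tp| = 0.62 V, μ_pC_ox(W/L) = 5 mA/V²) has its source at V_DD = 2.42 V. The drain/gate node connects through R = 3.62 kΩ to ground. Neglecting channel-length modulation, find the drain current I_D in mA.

I_D = 0.388 mA

With gate tied to drain, V_SG = V_SD ≥ V_SG − |V_tp|, so the device is in saturation.
KCL at the drain: ½ k_p (V_SG − |V_tp|)² = (V_DD − V_SG)/R.
Let x = V_SG − 0.62. Then 9.05 x² + x − 1.8 = 0, giving x = 0.394 V (positive root), so V_SG = 1.01 V.
I_D = (V_DD − V_SG)/R = (2.42 − 1.01) / 3.62 = 0.388 mA.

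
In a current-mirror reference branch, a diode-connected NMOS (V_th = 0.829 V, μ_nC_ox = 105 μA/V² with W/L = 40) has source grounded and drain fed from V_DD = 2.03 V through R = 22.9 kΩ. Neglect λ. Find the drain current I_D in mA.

I_D = 0.0460 mA

With gate tied to drain, V_GS = V_DS ≥ V_GS − V_th, so the device is in saturation.
k_n = μ_nC_ox · (W/L) = 4.2 mA/V².
KCL at the drain: ½ k_n (V_GS − V_th)² = (V_DD − V_GS)/R.
Let x = V_GS − 0.829. Then 48.1 x² + x − 1.201 = 0, giving x = 0.148 V (positive root), so V_GS = 0.977 V.
I_D = (V_DD − V_GS)/R = (2.03 − 0.977) / 22.9 = 0.046 mA.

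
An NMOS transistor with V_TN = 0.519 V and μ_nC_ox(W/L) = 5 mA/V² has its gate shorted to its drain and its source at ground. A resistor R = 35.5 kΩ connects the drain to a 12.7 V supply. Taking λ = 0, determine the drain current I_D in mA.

I_D = 0.333 mA

With gate tied to drain, V_GS = V_DS ≥ V_GS − V_TN, so the device is in saturation.
KCL at the drain: ½ k_n (V_GS − V_TN)² = (V_DD − V_GS)/R.
Let x = V_GS − 0.519. Then 88.8 x² + x − 12.18 = 0, giving x = 0.365 V (positive root), so V_GS = 0.884 V.
I_D = (V_DD − V_GS)/R = (12.7 − 0.884) / 35.5 = 0.333 mA.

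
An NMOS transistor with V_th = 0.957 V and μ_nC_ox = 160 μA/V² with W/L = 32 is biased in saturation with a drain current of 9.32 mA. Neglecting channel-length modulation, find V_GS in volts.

k_n = μ_nC_ox · (W/L) = 5.12 mA/V².
In saturation I_D = ½ k_n (V_GS − V_th)², so V_GS − V_th = √(2 I_D / k_n) = √(2 × 9.32 / 5.12) = 1.91 V.
V_GS = 0.957 + 1.91 = 2.87 V.

V_GS = 2.87 V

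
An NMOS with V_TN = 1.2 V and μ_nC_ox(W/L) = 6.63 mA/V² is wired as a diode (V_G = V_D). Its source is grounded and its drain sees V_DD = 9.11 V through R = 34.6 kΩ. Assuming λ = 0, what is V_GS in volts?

With gate tied to drain, V_GS = V_DS ≥ V_GS − V_TN, so the device is in saturation.
KCL at the drain: ½ k_n (V_GS − V_TN)² = (V_DD − V_GS)/R.
Let x = V_GS − 1.2. Then 115 x² + x − 7.91 = 0, giving x = 0.258 V (positive root), so V_GS = 1.46 V.
I_D = (V_DD − V_GS)/R = (9.11 − 1.46) / 34.6 = 0.221 mA.

V_GS = 1.46 V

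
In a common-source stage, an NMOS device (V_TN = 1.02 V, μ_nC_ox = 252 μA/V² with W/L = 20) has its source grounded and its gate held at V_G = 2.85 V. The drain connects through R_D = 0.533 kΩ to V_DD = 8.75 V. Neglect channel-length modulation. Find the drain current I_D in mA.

V_GS = V_G = 2.85 V, so V_ov = 2.85 − 1.02 = 1.83 V.
k_n = μ_nC_ox · (W/L) = 5.04 mA/V².
Assume saturation: I_D = ½ k_n V_ov² = 0.5 × 5.04 × 1.83² = 8.44 mA, giving V_DS = V_DD − I_D R_D = 8.75 − 8.44 × 0.533 = 4.25 V.
V_DS = 4.25 V ≥ V_ov = 1.83 V, confirming saturation.

I_D = 8.44 mA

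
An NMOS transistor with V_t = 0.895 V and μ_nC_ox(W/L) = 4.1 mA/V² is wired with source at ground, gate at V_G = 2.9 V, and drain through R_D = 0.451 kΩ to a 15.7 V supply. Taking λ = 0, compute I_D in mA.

I_D = 8.24 mA

V_GS = V_G = 2.9 V, so V_ov = 2.9 − 0.895 = 2 V.
Assume saturation: I_D = ½ k_n V_ov² = 0.5 × 4.1 × 2² = 8.24 mA, giving V_DS = V_DD − I_D R_D = 15.7 − 8.24 × 0.451 = 12 V.
V_DS = 12 V ≥ V_ov = 2 V, confirming saturation.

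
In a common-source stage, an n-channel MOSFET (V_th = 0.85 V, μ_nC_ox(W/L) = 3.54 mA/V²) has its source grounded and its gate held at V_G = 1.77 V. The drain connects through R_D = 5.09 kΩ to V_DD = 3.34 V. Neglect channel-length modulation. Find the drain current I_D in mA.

V_GS = V_G = 1.77 V, so V_ov = 1.77 − 0.85 = 0.92 V.
Assume saturation: I_D = ½ k_n V_ov² = 0.5 × 3.54 × 0.92² = 1.5 mA, giving V_DS = V_DD − I_D R_D = 3.34 − 1.5 × 5.09 = -4.29 V.
But -4.29 V < V_ov = 0.92 V, so the device is actually in triode.
In triode I_D = k_n[V_ov V_DS − ½ V_DS²] and I_D = (V_DD − V_DS)/R_D. Equating: 9.01 V_DS² − 17.58 V_DS + 3.34 = 0, giving V_DS = 0.213 V (the root below V_ov).
I_D = (3.34 − 0.213) / 5.09 = 0.614 mA.

I_D = 0.614 mA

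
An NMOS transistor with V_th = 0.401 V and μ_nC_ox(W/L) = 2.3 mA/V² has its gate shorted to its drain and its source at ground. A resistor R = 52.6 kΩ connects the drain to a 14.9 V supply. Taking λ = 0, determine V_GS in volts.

With gate tied to drain, V_GS = V_DS ≥ V_GS − V_th, so the device is in saturation.
KCL at the drain: ½ k_n (V_GS − V_th)² = (V_DD − V_GS)/R.
Let x = V_GS − 0.401. Then 60.5 x² + x − 14.5 = 0, giving x = 0.481 V (positive root), so V_GS = 0.882 V.
I_D = (V_DD − V_GS)/R = (14.9 − 0.882) / 52.6 = 0.266 mA.

V_GS = 0.882 V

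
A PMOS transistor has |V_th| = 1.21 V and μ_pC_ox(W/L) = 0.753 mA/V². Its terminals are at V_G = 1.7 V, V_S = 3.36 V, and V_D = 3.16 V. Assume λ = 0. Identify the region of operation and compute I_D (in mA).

Triode; I_D = 0.0527 mA

V_SG = V_S − V_G = 3.36 − 1.7 = 1.66 V; V_SD = V_S − V_D = 3.36 − 3.16 = 0.2 V.
V_ov = V_SG − |V_th| = 1.66 − 1.21 = 0.45 V.
Since V_SD = 0.2 V < V_ov = 0.45 V, the device is in the triode region.
I_D = k_p [V_ov · V_SD − ½ V_SD²] = 0.753 × [0.45 × 0.2 − 0.5 × 0.2²] = 0.0527 mA.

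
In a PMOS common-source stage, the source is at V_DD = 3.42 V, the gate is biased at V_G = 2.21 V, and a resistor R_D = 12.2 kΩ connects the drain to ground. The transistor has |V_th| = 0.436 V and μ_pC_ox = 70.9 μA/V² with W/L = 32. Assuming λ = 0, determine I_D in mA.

V_SG = V_DD − V_G = 3.42 − 2.21 = 1.21 V, so V_ov = 1.21 − 0.436 = 0.774 V.
k_p = μ_pC_ox · (W/L) = 2.269 mA/V².
Assume saturation: I_D = ½ k_p V_ov² = 0.5 × 2.269 × 0.774² = 0.68 mA, giving V_SD = V_DD − I_D R_D = 3.42 − 0.68 × 12.2 = -4.87 V.
But -4.87 V < V_ov = 0.774 V, so the device is actually in triode.
In triode I_D = k_p[V_ov V_SD − ½ V_SD²] and I_D = (V_DD − V_SD)/R_D. Equating: 13.8 V_SD² − 22.42 V_SD + 3.42 = 0, giving V_SD = 0.17 V (the root below V_ov).
I_D = (3.42 − 0.17) / 12.2 = 0.266 mA.

I_D = 0.266 mA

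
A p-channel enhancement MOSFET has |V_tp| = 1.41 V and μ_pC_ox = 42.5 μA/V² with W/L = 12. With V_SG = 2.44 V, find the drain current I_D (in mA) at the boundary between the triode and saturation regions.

At the boundary V_SD = V_ov = V_SG − |V_tp| = 2.44 − 1.41 = 1.03 V.
k_p = μ_pC_ox · (W/L) = 0.51 mA/V².
I_D = ½ k_p V_ov² = 0.5 × 0.51 × 1.03² = 0.271 mA.

I_D = 0.271 mA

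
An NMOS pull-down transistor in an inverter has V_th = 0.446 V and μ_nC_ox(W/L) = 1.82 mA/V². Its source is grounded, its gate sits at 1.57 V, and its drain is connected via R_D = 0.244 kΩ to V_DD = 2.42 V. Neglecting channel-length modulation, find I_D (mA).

I_D = 1.15 mA

V_GS = V_G = 1.57 V, so V_ov = 1.57 − 0.446 = 1.12 V.
Assume saturation: I_D = ½ k_n V_ov² = 0.5 × 1.82 × 1.12² = 1.15 mA, giving V_DS = V_DD − I_D R_D = 2.42 − 1.15 × 0.244 = 2.14 V.
V_DS = 2.14 V ≥ V_ov = 1.12 V, confirming saturation.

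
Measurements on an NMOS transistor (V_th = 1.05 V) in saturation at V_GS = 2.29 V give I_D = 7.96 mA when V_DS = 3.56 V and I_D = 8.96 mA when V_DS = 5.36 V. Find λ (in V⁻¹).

λ = 0.0929 V⁻¹

With V_GS fixed, I_D ∝ (1 + λ V_DS) in saturation, so I_D2/I_D1 = (1 + λ V_DS2)/(1 + λ V_DS1).
8.96/7.96 = 1.126 = (1 + 5.36 λ)/(1 + 3.56 λ).
Solving: λ (I_D1 V_DS2 − I_D2 V_DS1) = I_D2 − I_D1, so λ = (8.96 − 7.96) / (7.96 × 5.36 − 8.96 × 3.56) = 1 / 10.8 = 0.0929 V⁻¹.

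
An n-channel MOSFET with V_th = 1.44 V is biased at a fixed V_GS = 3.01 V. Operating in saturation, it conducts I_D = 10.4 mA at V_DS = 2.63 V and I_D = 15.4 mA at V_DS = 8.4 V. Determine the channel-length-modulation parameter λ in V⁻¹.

With V_GS fixed, I_D ∝ (1 + λ V_DS) in saturation, so I_D2/I_D1 = (1 + λ V_DS2)/(1 + λ V_DS1).
15.4/10.4 = 1.481 = (1 + 8.4 λ)/(1 + 2.63 λ).
Solving: λ (I_D1 V_DS2 − I_D2 V_DS1) = I_D2 − I_D1, so λ = (15.4 − 10.4) / (10.4 × 8.4 − 15.4 × 2.63) = 5 / 46.9 = 0.107 V⁻¹.

λ = 0.107 V⁻¹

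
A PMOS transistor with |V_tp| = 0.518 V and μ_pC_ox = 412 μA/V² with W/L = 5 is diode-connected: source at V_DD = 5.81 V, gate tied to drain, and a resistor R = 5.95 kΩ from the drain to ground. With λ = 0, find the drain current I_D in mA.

With gate tied to drain, V_SG = V_SD ≥ V_SG − |V_tp|, so the device is in saturation.
k_p = μ_pC_ox · (W/L) = 2.06 mA/V².
KCL at the drain: ½ k_p (V_SG − |V_tp|)² = (V_DD − V_SG)/R.
Let x = V_SG − 0.518. Then 6.13 x² + x − 5.292 = 0, giving x = 0.851 V (positive root), so V_SG = 1.37 V.
I_D = (V_DD − V_SG)/R = (5.81 − 1.37) / 5.95 = 0.746 mA.

I_D = 0.746 mA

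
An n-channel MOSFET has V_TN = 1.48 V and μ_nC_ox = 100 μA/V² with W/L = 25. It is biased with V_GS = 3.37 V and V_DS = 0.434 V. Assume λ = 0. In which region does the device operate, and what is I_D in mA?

Triode; I_D = 1.82 mA

k_n = μ_nC_ox · (W/L) = 2.5 mA/V².
V_ov = V_GS − V_TN = 3.37 − 1.48 = 1.89 V.
Since V_DS = 0.434 V < V_ov = 1.89 V, the device is in the triode region.
I_D = k_n [V_ov · V_DS − ½ V_DS²] = 2.5 × [1.89 × 0.434 − 0.5 × 0.434²] = 1.82 mA.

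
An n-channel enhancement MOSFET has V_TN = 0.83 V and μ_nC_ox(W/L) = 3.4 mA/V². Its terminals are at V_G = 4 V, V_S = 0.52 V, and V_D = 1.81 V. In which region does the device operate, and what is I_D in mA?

V_GS = V_G − V_S = 4 − 0.52 = 3.48 V; V_DS = V_D − V_S = 1.81 − 0.52 = 1.29 V.
V_ov = V_GS − V_TN = 3.48 − 0.83 = 2.65 V.
Since V_DS = 1.29 V < V_ov = 2.65 V, the device is in the triode region.
I_D = k_n [V_ov · V_DS − ½ V_DS²] = 3.4 × [2.65 × 1.29 − 0.5 × 1.29²] = 8.79 mA.

Triode; I_D = 8.79 mA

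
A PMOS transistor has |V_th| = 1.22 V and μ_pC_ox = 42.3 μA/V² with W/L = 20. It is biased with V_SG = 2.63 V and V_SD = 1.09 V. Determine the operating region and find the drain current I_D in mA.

Triode; I_D = 0.798 mA

k_p = μ_pC_ox · (W/L) = 0.846 mA/V².
V_ov = V_SG − |V_th| = 2.63 − 1.22 = 1.41 V.
Since V_SD = 1.09 V < V_ov = 1.41 V, the device is in the triode region.
I_D = k_p [V_ov · V_SD − ½ V_SD²] = 0.846 × [1.41 × 1.09 − 0.5 × 1.09²] = 0.798 mA.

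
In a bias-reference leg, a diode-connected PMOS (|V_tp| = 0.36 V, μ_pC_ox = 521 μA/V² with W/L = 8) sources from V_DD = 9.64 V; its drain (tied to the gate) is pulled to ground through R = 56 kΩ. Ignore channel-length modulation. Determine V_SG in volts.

With gate tied to drain, V_SG = V_SD ≥ V_SG − |V_tp|, so the device is in saturation.
k_p = μ_pC_ox · (W/L) = 4.168 mA/V².
KCL at the drain: ½ k_p (V_SG − |V_tp|)² = (V_DD − V_SG)/R.
Let x = V_SG − 0.36. Then 117 x² + x − 9.28 = 0, giving x = 0.278 V (positive root), so V_SG = 0.638 V.
I_D = (V_DD − V_SG)/R = (9.64 − 0.638) / 56 = 0.161 mA.

V_SG = 0.638 V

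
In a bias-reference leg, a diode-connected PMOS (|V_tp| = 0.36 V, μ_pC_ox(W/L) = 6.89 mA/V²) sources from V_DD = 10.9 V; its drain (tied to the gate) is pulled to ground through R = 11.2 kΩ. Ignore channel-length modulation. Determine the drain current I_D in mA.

I_D = 0.896 mA

With gate tied to drain, V_SG = V_SD ≥ V_SG − |V_tp|, so the device is in saturation.
KCL at the drain: ½ k_p (V_SG − |V_tp|)² = (V_DD − V_SG)/R.
Let x = V_SG − 0.36. Then 38.6 x² + x − 10.54 = 0, giving x = 0.51 V (positive root), so V_SG = 0.87 V.
I_D = (V_DD − V_SG)/R = (10.9 − 0.87) / 11.2 = 0.896 mA.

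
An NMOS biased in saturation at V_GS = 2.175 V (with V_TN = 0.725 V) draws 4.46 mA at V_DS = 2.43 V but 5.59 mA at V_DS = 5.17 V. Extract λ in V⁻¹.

With V_GS fixed, I_D ∝ (1 + λ V_DS) in saturation, so I_D2/I_D1 = (1 + λ V_DS2)/(1 + λ V_DS1).
5.59/4.46 = 1.253 = (1 + 5.17 λ)/(1 + 2.43 λ).
Solving: λ (I_D1 V_DS2 − I_D2 V_DS1) = I_D2 − I_D1, so λ = (5.59 − 4.46) / (4.46 × 5.17 − 5.59 × 2.43) = 1.13 / 9.47 = 0.119 V⁻¹.

λ = 0.119 V⁻¹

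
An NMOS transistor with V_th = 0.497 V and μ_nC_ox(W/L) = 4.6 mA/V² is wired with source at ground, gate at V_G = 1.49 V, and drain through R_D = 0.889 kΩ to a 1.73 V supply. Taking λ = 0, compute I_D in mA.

V_GS = V_G = 1.49 V, so V_ov = 1.49 − 0.497 = 0.993 V.
Assume saturation: I_D = ½ k_n V_ov² = 0.5 × 4.6 × 0.993² = 2.27 mA, giving V_DS = V_DD − I_D R_D = 1.73 − 2.27 × 0.889 = -0.286 V.
But -0.286 V < V_ov = 0.993 V, so the device is actually in triode.
In triode I_D = k_n[V_ov V_DS − ½ V_DS²] and I_D = (V_DD − V_DS)/R_D. Equating: 2.04 V_DS² − 5.061 V_DS + 1.73 = 0, giving V_DS = 0.41 V (the root below V_ov).
I_D = (1.73 − 0.41) / 0.889 = 1.49 mA.

I_D = 1.49 mA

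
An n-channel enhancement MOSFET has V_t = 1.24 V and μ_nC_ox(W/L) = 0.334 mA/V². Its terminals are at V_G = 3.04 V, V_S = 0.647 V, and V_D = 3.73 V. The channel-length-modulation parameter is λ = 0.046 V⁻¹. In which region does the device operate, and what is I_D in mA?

Saturation; I_D = 0.253 mA

V_GS = V_G − V_S = 3.04 − 0.647 = 2.39 V; V_DS = V_D − V_S = 3.73 − 0.647 = 3.08 V.
V_ov = V_GS − V_t = 2.39 − 1.24 = 1.15 V.
Since V_DS = 3.08 V ≥ V_ov = 1.15 V, the device is in saturation.
I_D = ½ k_n V_ov² (1 + λ V_DS) = 0.5 × 0.334 × 1.15² × (1 + 0.046 × 3.08) = 0.253 mA.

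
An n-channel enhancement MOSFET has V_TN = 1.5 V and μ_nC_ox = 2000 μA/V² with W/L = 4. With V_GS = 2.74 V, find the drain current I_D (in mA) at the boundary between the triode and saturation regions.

At the boundary V_DS = V_ov = V_GS − V_TN = 2.74 − 1.5 = 1.24 V.
k_n = μ_nC_ox · (W/L) = 8 mA/V².
I_D = ½ k_n V_ov² = 0.5 × 8 × 1.24² = 6.15 mA.

I_D = 6.15 mA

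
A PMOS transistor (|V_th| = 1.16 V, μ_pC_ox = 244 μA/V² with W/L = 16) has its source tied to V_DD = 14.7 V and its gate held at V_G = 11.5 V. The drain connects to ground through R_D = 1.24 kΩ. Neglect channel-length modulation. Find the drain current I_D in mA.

I_D = 8.12 mA

V_SG = V_DD − V_G = 14.7 − 11.5 = 3.2 V, so V_ov = 3.2 − 1.16 = 2.04 V.
k_p = μ_pC_ox · (W/L) = 3.904 mA/V².
Assume saturation: I_D = ½ k_p V_ov² = 0.5 × 3.904 × 2.04² = 8.12 mA, giving V_SD = V_DD − I_D R_D = 14.7 − 8.12 × 1.24 = 4.63 V.
V_SD = 4.63 V ≥ V_ov = 2.04 V, confirming saturation.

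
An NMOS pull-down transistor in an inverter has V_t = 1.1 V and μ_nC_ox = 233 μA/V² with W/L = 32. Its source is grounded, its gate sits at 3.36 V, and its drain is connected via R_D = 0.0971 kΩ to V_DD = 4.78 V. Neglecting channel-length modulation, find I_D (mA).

I_D = 19.0 mA

V_GS = V_G = 3.36 V, so V_ov = 3.36 − 1.1 = 2.26 V.
k_n = μ_nC_ox · (W/L) = 7.456 mA/V².
Assume saturation: I_D = ½ k_n V_ov² = 0.5 × 7.456 × 2.26² = 19 mA, giving V_DS = V_DD − I_D R_D = 4.78 − 19 × 0.0971 = 2.93 V.
V_DS = 2.93 V ≥ V_ov = 2.26 V, confirming saturation.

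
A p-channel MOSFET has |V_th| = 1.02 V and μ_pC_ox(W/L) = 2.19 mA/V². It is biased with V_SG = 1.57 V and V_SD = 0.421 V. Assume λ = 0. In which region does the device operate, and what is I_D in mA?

V_ov = V_SG − |V_th| = 1.57 − 1.02 = 0.55 V.
Since V_SD = 0.421 V < V_ov = 0.55 V, the device is in the triode region.
I_D = k_p [V_ov · V_SD − ½ V_SD²] = 2.19 × [0.55 × 0.421 − 0.5 × 0.421²] = 0.313 mA.

Triode; I_D = 0.313 mA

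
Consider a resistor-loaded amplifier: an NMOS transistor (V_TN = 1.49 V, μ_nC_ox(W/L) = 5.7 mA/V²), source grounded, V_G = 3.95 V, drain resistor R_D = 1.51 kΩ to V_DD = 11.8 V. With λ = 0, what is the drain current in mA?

I_D = 7.42 mA

V_GS = V_G = 3.95 V, so V_ov = 3.95 − 1.49 = 2.46 V.
Assume saturation: I_D = ½ k_n V_ov² = 0.5 × 5.7 × 2.46² = 17.2 mA, giving V_DS = V_DD − I_D R_D = 11.8 − 17.2 × 1.51 = -14.2 V.
But -14.2 V < V_ov = 2.46 V, so the device is actually in triode.
In triode I_D = k_n[V_ov V_DS − ½ V_DS²] and I_D = (V_DD − V_DS)/R_D. Equating: 4.3 V_DS² − 22.17 V_DS + 11.8 = 0, giving V_DS = 0.603 V (the root below V_ov).
I_D = (11.8 − 0.603) / 1.51 = 7.42 mA.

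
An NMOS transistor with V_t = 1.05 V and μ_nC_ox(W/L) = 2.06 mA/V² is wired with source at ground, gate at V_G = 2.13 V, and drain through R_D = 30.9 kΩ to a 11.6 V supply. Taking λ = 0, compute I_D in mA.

V_GS = V_G = 2.13 V, so V_ov = 2.13 − 1.05 = 1.08 V.
Assume saturation: I_D = ½ k_n V_ov² = 0.5 × 2.06 × 1.08² = 1.2 mA, giving V_DS = V_DD − I_D R_D = 11.6 − 1.2 × 30.9 = -25.5 V.
But -25.5 V < V_ov = 1.08 V, so the device is actually in triode.
In triode I_D = k_n[V_ov V_DS − ½ V_DS²] and I_D = (V_DD − V_DS)/R_D. Equating: 31.8 V_DS² − 69.75 V_DS + 11.6 = 0, giving V_DS = 0.181 V (the root below V_ov).
I_D = (11.6 − 0.181) / 30.9 = 0.37 mA.

I_D = 0.370 mA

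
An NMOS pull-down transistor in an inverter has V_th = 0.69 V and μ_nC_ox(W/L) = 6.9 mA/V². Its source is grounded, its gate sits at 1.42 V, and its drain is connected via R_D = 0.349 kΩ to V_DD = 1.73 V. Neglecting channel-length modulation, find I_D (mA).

V_GS = V_G = 1.42 V, so V_ov = 1.42 − 0.69 = 0.73 V.
Assume saturation: I_D = ½ k_n V_ov² = 0.5 × 6.9 × 0.73² = 1.84 mA, giving V_DS = V_DD − I_D R_D = 1.73 − 1.84 × 0.349 = 1.09 V.
V_DS = 1.09 V ≥ V_ov = 0.73 V, confirming saturation.

I_D = 1.84 mA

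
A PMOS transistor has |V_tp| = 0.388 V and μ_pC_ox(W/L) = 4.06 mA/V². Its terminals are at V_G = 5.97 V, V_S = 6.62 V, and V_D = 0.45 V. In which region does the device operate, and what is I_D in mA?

Saturation; I_D = 0.139 mA

V_SG = V_S − V_G = 6.62 − 5.97 = 0.65 V; V_SD = V_S − V_D = 6.62 − 0.45 = 6.17 V.
V_ov = V_SG − |V_tp| = 0.65 − 0.388 = 0.262 V.
Since V_SD = 6.17 V ≥ V_ov = 0.262 V, the device is in saturation.
I_D = ½ k_p V_ov² = 0.5 × 4.06 × 0.262² = 0.139 mA.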